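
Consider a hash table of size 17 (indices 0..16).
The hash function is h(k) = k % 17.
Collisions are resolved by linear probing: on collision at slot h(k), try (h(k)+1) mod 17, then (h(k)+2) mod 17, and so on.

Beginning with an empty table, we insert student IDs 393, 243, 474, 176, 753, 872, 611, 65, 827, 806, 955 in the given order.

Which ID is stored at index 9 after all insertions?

393 hashes to 2; slot 2 is free => place at 2.
243 hashes to 5; slot 5 is free => place at 5.
474 hashes to 15; slot 15 is free => place at 15.
176 hashes to 6; slot 6 is free => place at 6.
753 hashes to 5; 5,6 taken => place at 7.
872 hashes to 5; 5,6,7 taken => place at 8.
611 hashes to 16; slot 16 is free => place at 16.
65 hashes to 14; slot 14 is free => place at 14.
827 hashes to 11; slot 11 is free => place at 11.
806 hashes to 7; 7,8 taken => place at 9.
955 hashes to 3; slot 3 is free => place at 3.
Table: [., ., 393, 955, ., 243, 176, 753, 872, 806, ., 827, ., ., 65, 474, 611]

806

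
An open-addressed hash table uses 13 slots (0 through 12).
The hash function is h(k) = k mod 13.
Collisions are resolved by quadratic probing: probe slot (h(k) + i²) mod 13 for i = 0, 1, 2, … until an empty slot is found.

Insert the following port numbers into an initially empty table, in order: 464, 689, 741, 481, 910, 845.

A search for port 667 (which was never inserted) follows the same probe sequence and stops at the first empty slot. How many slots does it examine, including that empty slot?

2

464: h=9 → slot 9
689: h=0 → slot 0
741: h=0, probe 0,1 → slot 1
481: h=0, probe 0,1,4 → slot 4
910: h=0, probe 0,1,4,9,3 → slot 3
845: h=0, probe 0,1,4,9,3,12 → slot 12
Table: [689, 741, ., 910, 481, ., ., ., ., 464, ., ., 845]
Lookup 667: h=4, probe 4,5 → slot 5 empty, not found.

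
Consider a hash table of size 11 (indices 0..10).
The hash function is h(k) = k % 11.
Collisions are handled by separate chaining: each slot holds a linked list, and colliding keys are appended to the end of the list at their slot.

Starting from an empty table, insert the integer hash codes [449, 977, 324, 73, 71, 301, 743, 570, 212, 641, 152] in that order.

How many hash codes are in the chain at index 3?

449 -> bucket 9
977 -> bucket 9 (collision)
324 -> bucket 5
73 -> bucket 7
71 -> bucket 5 (collision)
301 -> bucket 4
743 -> bucket 6
570 -> bucket 9 (collision)
212 -> bucket 3
641 -> bucket 3 (collision)
152 -> bucket 9 (collision)
Final buckets:
0: -
1: -
2: -
3: 212 -> 641
4: 301
5: 324 -> 71
6: 743
7: 73
8: -
9: 449 -> 977 -> 570 -> 152
10: -

2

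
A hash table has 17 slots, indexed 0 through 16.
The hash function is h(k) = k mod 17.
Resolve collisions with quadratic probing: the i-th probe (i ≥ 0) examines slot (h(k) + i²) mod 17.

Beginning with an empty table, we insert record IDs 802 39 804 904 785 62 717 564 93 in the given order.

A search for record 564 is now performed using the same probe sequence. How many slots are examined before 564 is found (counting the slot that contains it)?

Insert 802: h=3, slot 3 empty => index 3.
Insert 39: h=5, slot 5 empty => index 5.
Insert 804: h=5, slot 5 occupied => index 6.
Insert 904: h=3, slot 3 occupied => index 4.
Insert 785: h=3, slots 3,4 occupied => index 7.
Insert 62: h=11, slot 11 empty => index 11.
Insert 717: h=3, slots 3,4,7 occupied => index 12.
Insert 564: h=3, slots 3,4,7,12 occupied => index 2.
Insert 93: h=8, slot 8 empty => index 8.
Table: [—, —, 564, 802, 904, 39, 804, 785, 93, —, —, 62, 717, —, —, —, —]
Lookup 564: h=3, probe 3,4,7,12,2 → found at 2.

5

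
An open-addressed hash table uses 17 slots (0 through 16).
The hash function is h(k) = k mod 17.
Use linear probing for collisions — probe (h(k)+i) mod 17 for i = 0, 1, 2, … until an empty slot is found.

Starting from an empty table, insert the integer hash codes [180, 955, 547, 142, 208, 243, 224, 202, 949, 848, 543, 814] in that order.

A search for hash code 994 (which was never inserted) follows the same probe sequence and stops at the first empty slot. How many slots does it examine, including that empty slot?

Insert 180: h=10, slot 10 empty -> index 10.
Insert 955: h=3, slot 3 empty -> index 3.
Insert 547: h=3, slot 3 occupied -> index 4.
Insert 142: h=6, slot 6 empty -> index 6.
Insert 208: h=4, slot 4 occupied -> index 5.
Insert 243: h=5, slots 5,6 occupied -> index 7.
Insert 224: h=3, slots 3,4,5,6,7 occupied -> index 8.
Insert 202: h=15, slot 15 empty -> index 15.
Insert 949: h=14, slot 14 empty -> index 14.
Insert 848: h=15, slot 15 occupied -> index 16.
Insert 543: h=16, slot 16 occupied -> index 0.
Insert 814: h=15, slots 15,16,0 occupied -> index 1.
Table: [543, 814, ∅, 955, 547, 208, 142, 243, 224, ∅, 180, ∅, ∅, ∅, 949, 202, 848]
Lookup 994: h=8, probe 8,9 → slot 9 empty, not found.

2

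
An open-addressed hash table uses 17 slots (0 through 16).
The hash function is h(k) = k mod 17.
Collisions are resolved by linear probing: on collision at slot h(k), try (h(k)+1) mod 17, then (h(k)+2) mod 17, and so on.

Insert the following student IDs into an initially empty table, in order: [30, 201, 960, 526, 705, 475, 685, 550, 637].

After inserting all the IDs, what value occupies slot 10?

637

30: h=13 → slot 13
201: h=14 → slot 14
960: h=8 → slot 8
526: h=16 → slot 16
705: h=8, probe 8,9 → slot 9
475: h=16, probe 16,0 → slot 0
685: h=5 → slot 5
550: h=6 → slot 6
637: h=8, probe 8,9,10 → slot 10
Table: [475, —, —, —, —, 685, 550, —, 960, 705, 637, —, —, 30, 201, —, 526]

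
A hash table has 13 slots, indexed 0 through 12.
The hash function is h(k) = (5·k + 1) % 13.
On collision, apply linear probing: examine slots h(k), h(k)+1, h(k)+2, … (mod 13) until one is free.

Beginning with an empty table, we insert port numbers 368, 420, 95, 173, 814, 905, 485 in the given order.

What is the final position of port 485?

368: h=8 -> slot 8
420: h=8, probe 8,9 -> slot 9
95: h=8, probe 8,9,10 -> slot 10
173: h=8, probe 8,9,10,11 -> slot 11
814: h=2 -> slot 2
905: h=2, probe 2,3 -> slot 3
485: h=8, probe 8,9,10,11,12 -> slot 12
Table: [—, —, 814, 905, —, —, —, —, 368, 420, 95, 173, 485]

12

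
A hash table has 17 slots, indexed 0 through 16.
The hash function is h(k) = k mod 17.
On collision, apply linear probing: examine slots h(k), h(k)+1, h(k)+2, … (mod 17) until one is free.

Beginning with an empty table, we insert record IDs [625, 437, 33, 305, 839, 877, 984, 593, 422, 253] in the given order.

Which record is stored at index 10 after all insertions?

877

Insert 625: h=13, slot 13 empty -> index 13.
Insert 437: h=12, slot 12 empty -> index 12.
Insert 33: h=16, slot 16 empty -> index 16.
Insert 305: h=16, slot 16 occupied -> index 0.
Insert 839: h=6, slot 6 empty -> index 6.
Insert 877: h=10, slot 10 empty -> index 10.
Insert 984: h=15, slot 15 empty -> index 15.
Insert 593: h=15, slots 15,16,0 occupied -> index 1.
Insert 422: h=14, slot 14 empty -> index 14.
Insert 253: h=15, slots 15,16,0,1 occupied -> index 2.
Table: [305, 593, 253, _, _, _, 839, _, _, _, 877, _, 437, 625, 422, 984, 33]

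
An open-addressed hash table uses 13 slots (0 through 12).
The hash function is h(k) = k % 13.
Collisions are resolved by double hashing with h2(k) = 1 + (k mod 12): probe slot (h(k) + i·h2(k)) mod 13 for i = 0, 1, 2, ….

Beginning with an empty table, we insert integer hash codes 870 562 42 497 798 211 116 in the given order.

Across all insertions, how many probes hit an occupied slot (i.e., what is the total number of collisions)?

4

Insert 870: h=12, slot 12 empty → index 12.
Insert 562: h=3, slot 3 empty → index 3.
Insert 42: h=3, h2=7, slot 3 occupied → index 10.
Insert 497: h=3, h2=6, slot 3 occupied → index 9.
Insert 798: h=5, slot 5 empty → index 5.
Insert 211: h=3, h2=8, slot 3 occupied → index 11.
Insert 116: h=12, h2=9, slot 12 occupied → index 8.
Table: [_, _, _, 562, _, 798, _, _, 116, 497, 42, 211, 870]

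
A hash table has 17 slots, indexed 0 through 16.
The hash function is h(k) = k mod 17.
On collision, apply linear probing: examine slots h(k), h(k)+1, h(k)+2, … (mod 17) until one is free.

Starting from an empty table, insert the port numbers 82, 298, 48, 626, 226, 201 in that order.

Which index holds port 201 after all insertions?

0

Insert 82: h=14, slot 14 empty => index 14.
Insert 298: h=9, slot 9 empty => index 9.
Insert 48: h=14, slot 14 occupied => index 15.
Insert 626: h=14, slots 14,15 occupied => index 16.
Insert 226: h=5, slot 5 empty => index 5.
Insert 201: h=14, slots 14,15,16 occupied => index 0.
Table: [201, _, _, _, _, 226, _, _, _, 298, _, _, _, _, 82, 48, 626]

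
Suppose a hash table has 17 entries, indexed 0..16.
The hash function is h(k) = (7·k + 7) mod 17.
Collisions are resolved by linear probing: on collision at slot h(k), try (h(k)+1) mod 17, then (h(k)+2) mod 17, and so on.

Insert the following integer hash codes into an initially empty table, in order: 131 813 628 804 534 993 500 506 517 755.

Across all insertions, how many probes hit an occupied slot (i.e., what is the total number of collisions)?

131 hashes to 6; slot 6 is free → place at 6.
813 hashes to 3; slot 3 is free → place at 3.
628 hashes to 0; slot 0 is free → place at 0.
804 hashes to 8; slot 8 is free → place at 8.
534 hashes to 5; slot 5 is free → place at 5.
993 hashes to 5; 5,6 taken → place at 7.
500 hashes to 5; 5,6,7,8 taken → place at 9.
506 hashes to 13; slot 13 is free → place at 13.
517 hashes to 5; 5,6,7,8,9 taken → place at 10.
755 hashes to 5; 5,6,7,8,9,10 taken → place at 11.
Table: [628, —, —, 813, —, 534, 131, 993, 804, 500, 517, 755, —, 506, —, —, —]

17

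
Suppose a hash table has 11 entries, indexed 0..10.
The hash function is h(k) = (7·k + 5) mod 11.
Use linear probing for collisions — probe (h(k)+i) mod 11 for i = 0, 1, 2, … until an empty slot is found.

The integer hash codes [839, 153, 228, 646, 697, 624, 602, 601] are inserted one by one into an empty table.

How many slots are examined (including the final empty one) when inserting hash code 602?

Insert 839: h=4, slot 4 empty => index 4.
Insert 153: h=9, slot 9 empty => index 9.
Insert 228: h=6, slot 6 empty => index 6.
Insert 646: h=6, slot 6 occupied => index 7.
Insert 697: h=0, slot 0 empty => index 0.
Insert 624: h=6, slots 6,7 occupied => index 8.
Insert 602: h=6, slots 6,7,8,9 occupied => index 10.
Insert 601: h=10, slots 10,0 occupied => index 1.
Table: [697, 601, ∅, ∅, 839, ∅, 228, 646, 624, 153, 602]

5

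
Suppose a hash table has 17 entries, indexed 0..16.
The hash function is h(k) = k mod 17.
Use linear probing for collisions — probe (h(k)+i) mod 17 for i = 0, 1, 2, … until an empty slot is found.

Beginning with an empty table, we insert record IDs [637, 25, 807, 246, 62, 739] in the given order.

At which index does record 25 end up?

637: h=8 -> slot 8
25: h=8, probe 8,9 -> slot 9
807: h=8, probe 8,9,10 -> slot 10
246: h=8, probe 8,9,10,11 -> slot 11
62: h=11, probe 11,12 -> slot 12
739: h=8, probe 8,9,10,11,12,13 -> slot 13
Table: [., ., ., ., ., ., ., ., 637, 25, 807, 246, 62, 739, ., ., .]

9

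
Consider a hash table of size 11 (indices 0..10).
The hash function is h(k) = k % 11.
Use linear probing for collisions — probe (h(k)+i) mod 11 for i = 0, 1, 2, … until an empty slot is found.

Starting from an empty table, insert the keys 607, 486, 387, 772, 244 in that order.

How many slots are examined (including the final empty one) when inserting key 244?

Insert 607: h=2, slot 2 empty -> index 2.
Insert 486: h=2, slot 2 occupied -> index 3.
Insert 387: h=2, slots 2,3 occupied -> index 4.
Insert 772: h=2, slots 2,3,4 occupied -> index 5.
Insert 244: h=2, slots 2,3,4,5 occupied -> index 6.
Table: [-, -, 607, 486, 387, 772, 244, -, -, -, -]

5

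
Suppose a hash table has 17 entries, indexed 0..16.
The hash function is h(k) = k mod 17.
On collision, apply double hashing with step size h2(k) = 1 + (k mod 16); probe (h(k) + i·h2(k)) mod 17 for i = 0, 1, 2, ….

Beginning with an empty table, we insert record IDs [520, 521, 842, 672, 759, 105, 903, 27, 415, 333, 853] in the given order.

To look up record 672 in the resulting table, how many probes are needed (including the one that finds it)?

4

520 hashes to 10; slot 10 is free -> place at 10.
521 hashes to 11; slot 11 is free -> place at 11.
842 hashes to 9; slot 9 is free -> place at 9.
672 hashes to 9, h2=1; 9,10,11 taken -> place at 12.
759 hashes to 11, h2=8; 11 taken -> place at 2.
105 hashes to 3; slot 3 is free -> place at 3.
903 hashes to 2, h2=8; 2,10 taken -> place at 1.
27 hashes to 10, h2=12; 10 taken -> place at 5.
415 hashes to 7; slot 7 is free -> place at 7.
333 hashes to 10, h2=14; 10,7 taken -> place at 4.
853 hashes to 3, h2=6; 3,9 taken -> place at 15.
Table: [-, 903, 759, 105, 333, 27, -, 415, -, 842, 520, 521, 672, -, -, 853, -]
Lookup 672: h=9, h2=1, probe 9,10,11,12 → found at 12.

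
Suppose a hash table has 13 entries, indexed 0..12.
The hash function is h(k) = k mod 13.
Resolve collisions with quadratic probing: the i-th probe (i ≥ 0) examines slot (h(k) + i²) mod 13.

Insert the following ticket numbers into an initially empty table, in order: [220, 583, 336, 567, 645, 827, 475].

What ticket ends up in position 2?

336

Insert 220: h=12, slot 12 empty -> index 12.
Insert 583: h=11, slot 11 empty -> index 11.
Insert 336: h=11, slots 11,12 occupied -> index 2.
Insert 567: h=8, slot 8 empty -> index 8.
Insert 645: h=8, slot 8 occupied -> index 9.
Insert 827: h=8, slots 8,9,12 occupied -> index 4.
Insert 475: h=7, slot 7 empty -> index 7.
Table: [_, _, 336, _, 827, _, _, 475, 567, 645, _, 583, 220]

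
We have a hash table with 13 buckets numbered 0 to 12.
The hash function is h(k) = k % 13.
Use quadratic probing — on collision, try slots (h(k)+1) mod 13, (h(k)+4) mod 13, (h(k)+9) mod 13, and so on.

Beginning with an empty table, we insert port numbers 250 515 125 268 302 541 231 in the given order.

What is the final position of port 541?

11

Insert 250: h=3, slot 3 empty → index 3.
Insert 515: h=8, slot 8 empty → index 8.
Insert 125: h=8, slot 8 occupied → index 9.
Insert 268: h=8, slots 8,9 occupied → index 12.
Insert 302: h=3, slot 3 occupied → index 4.
Insert 541: h=8, slots 8,9,12,4 occupied → index 11.
Insert 231: h=10, slot 10 empty → index 10.
Table: [∅, ∅, ∅, 250, 302, ∅, ∅, ∅, 515, 125, 231, 541, 268]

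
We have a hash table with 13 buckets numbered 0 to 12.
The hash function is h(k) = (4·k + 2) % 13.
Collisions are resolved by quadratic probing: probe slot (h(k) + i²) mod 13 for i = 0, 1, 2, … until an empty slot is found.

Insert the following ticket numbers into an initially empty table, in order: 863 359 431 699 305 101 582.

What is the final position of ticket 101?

4

863: h=9 => slot 9
359: h=8 => slot 8
431: h=10 => slot 10
699: h=3 => slot 3
305: h=0 => slot 0
101: h=3, probe 3,4 => slot 4
582: h=3, probe 3,4,7 => slot 7
Table: [305, ∅, ∅, 699, 101, ∅, ∅, 582, 359, 863, 431, ∅, ∅]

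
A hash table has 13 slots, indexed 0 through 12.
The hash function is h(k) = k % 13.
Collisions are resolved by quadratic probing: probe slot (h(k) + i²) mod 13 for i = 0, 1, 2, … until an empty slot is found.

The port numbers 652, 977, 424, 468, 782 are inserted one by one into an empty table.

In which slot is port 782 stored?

652: h=2 → slot 2
977: h=2, probe 2,3 → slot 3
424: h=8 → slot 8
468: h=0 → slot 0
782: h=2, probe 2,3,6 → slot 6
Table: [468, ., 652, 977, ., ., 782, ., 424, ., ., ., .]

6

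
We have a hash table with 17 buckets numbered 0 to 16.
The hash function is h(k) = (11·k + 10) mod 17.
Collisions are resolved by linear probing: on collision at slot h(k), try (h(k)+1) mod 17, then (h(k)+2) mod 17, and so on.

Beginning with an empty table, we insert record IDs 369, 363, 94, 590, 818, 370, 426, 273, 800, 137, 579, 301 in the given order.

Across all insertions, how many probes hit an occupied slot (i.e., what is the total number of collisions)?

Insert 369: h=6, slot 6 empty → index 6.
Insert 363: h=8, slot 8 empty → index 8.
Insert 94: h=7, slot 7 empty → index 7.
Insert 590: h=6, slots 6,7,8 occupied → index 9.
Insert 818: h=15, slot 15 empty → index 15.
Insert 370: h=0, slot 0 empty → index 0.
Insert 426: h=4, slot 4 empty → index 4.
Insert 273: h=4, slot 4 occupied → index 5.
Insert 800: h=4, slots 4,5,6,7,8,9 occupied → index 10.
Insert 137: h=4, slots 4,5,6,7,8,9,10 occupied → index 11.
Insert 579: h=4, slots 4,5,6,7,8,9,10,11 occupied → index 12.
Insert 301: h=6, slots 6,7,8,9,10,11,12 occupied → index 13.
Table: [370, —, —, —, 426, 273, 369, 94, 363, 590, 800, 137, 579, 301, —, 818, —]

32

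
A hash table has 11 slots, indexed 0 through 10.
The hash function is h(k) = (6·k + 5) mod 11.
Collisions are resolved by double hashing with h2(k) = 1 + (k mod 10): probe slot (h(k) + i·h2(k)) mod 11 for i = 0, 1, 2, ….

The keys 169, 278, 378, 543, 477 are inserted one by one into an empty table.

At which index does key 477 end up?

Insert 169: h=7, slot 7 empty -> index 7.
Insert 278: h=1, slot 1 empty -> index 1.
Insert 378: h=7, h2=9, slot 7 occupied -> index 5.
Insert 543: h=7, h2=4, slot 7 occupied -> index 0.
Insert 477: h=7, h2=8, slot 7 occupied -> index 4.
Table: [543, 278, —, —, 477, 378, —, 169, —, —, —]

4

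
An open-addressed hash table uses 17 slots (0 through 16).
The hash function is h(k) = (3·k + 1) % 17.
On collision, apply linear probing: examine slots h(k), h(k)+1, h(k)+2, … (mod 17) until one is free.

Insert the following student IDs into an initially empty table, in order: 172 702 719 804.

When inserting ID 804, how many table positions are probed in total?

3

Insert 172: h=7, slot 7 empty → index 7.
Insert 702: h=16, slot 16 empty → index 16.
Insert 719: h=16, slot 16 occupied → index 0.
Insert 804: h=16, slots 16,0 occupied → index 1.
Table: [719, 804, _, _, _, _, _, 172, _, _, _, _, _, _, _, _, 702]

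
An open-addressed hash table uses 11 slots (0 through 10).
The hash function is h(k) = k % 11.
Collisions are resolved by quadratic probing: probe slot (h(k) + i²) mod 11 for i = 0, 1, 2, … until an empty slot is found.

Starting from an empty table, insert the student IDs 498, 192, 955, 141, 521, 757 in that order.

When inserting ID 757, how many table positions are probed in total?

Insert 498: h=3, slot 3 empty → index 3.
Insert 192: h=5, slot 5 empty → index 5.
Insert 955: h=9, slot 9 empty → index 9.
Insert 141: h=9, slot 9 occupied → index 10.
Insert 521: h=4, slot 4 empty → index 4.
Insert 757: h=9, slots 9,10 occupied → index 2.
Table: [., ., 757, 498, 521, 192, ., ., ., 955, 141]

3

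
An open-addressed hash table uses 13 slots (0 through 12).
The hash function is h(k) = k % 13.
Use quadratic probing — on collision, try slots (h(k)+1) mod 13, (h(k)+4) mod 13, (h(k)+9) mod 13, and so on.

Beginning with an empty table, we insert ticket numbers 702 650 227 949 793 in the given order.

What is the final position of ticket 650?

Insert 702: h=0, slot 0 empty => index 0.
Insert 650: h=0, slot 0 occupied => index 1.
Insert 227: h=6, slot 6 empty => index 6.
Insert 949: h=0, slots 0,1 occupied => index 4.
Insert 793: h=0, slots 0,1,4 occupied => index 9.
Table: [702, 650, ., ., 949, ., 227, ., ., 793, ., ., .]

1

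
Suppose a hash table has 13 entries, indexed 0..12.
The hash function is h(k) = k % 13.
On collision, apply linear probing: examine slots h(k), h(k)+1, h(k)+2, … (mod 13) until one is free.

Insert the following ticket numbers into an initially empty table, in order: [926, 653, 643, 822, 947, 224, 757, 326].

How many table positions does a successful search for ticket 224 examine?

926: h=3 → slot 3
653: h=3, probe 3,4 → slot 4
643: h=6 → slot 6
822: h=3, probe 3,4,5 → slot 5
947: h=11 → slot 11
224: h=3, probe 3,4,5,6,7 → slot 7
757: h=3, probe 3,4,5,6,7,8 → slot 8
326: h=1 → slot 1
Table: [∅, 326, ∅, 926, 653, 822, 643, 224, 757, ∅, ∅, 947, ∅]
Lookup 224: h=3, probe 3,4,5,6,7 → found at 7.

5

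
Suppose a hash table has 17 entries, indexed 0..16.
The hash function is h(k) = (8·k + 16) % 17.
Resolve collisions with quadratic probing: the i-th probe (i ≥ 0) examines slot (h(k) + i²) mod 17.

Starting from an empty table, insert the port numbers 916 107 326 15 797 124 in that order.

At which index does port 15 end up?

916 hashes to 0; slot 0 is free → place at 0.
107 hashes to 5; slot 5 is free → place at 5.
326 hashes to 6; slot 6 is free → place at 6.
15 hashes to 0; 0 taken → place at 1.
797 hashes to 0; 0,1 taken → place at 4.
124 hashes to 5; 5,6 taken → place at 9.
Table: [916, 15, -, -, 797, 107, 326, -, -, 124, -, -, -, -, -, -, -]

1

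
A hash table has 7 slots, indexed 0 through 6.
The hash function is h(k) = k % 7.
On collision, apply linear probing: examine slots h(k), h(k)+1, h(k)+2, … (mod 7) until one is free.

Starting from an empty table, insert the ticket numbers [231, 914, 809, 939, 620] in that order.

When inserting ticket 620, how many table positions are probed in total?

3

231: h=0 → slot 0
914: h=4 → slot 4
809: h=4, probe 4,5 → slot 5
939: h=1 → slot 1
620: h=4, probe 4,5,6 → slot 6
Table: [231, 939, -, -, 914, 809, 620]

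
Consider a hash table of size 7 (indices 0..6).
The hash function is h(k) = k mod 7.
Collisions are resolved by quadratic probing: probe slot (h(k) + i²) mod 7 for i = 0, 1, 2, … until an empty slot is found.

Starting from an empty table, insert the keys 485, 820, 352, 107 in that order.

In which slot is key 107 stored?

6

485 hashes to 2; slot 2 is free => place at 2.
820 hashes to 1; slot 1 is free => place at 1.
352 hashes to 2; 2 taken => place at 3.
107 hashes to 2; 2,3 taken => place at 6.
Table: [., 820, 485, 352, ., ., 107]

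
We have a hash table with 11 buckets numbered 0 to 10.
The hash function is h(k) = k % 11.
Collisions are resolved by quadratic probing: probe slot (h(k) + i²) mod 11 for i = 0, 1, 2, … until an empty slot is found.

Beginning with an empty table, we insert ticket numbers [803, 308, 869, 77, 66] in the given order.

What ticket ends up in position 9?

77

Insert 803: h=0, slot 0 empty → index 0.
Insert 308: h=0, slot 0 occupied → index 1.
Insert 869: h=0, slots 0,1 occupied → index 4.
Insert 77: h=0, slots 0,1,4 occupied → index 9.
Insert 66: h=0, slots 0,1,4,9 occupied → index 5.
Table: [803, 308, ∅, ∅, 869, 66, ∅, ∅, ∅, 77, ∅]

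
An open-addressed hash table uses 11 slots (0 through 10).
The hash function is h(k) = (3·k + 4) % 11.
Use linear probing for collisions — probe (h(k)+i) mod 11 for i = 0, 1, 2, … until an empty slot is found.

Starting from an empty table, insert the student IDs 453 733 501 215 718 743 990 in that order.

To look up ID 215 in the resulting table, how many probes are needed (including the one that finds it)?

Insert 453: h=10, slot 10 empty → index 10.
Insert 733: h=3, slot 3 empty → index 3.
Insert 501: h=0, slot 0 empty → index 0.
Insert 215: h=0, slot 0 occupied → index 1.
Insert 718: h=2, slot 2 empty → index 2.
Insert 743: h=0, slots 0,1,2,3 occupied → index 4.
Insert 990: h=4, slot 4 occupied → index 5.
Table: [501, 215, 718, 733, 743, 990, -, -, -, -, 453]
Lookup 215: h=0, probe 0,1 → found at 1.

2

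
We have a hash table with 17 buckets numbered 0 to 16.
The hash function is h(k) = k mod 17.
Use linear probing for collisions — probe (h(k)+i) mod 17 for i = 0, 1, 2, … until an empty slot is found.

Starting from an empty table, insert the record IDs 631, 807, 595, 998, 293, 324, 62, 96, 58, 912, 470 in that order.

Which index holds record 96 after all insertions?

631 hashes to 2; slot 2 is free => place at 2.
807 hashes to 8; slot 8 is free => place at 8.
595 hashes to 0; slot 0 is free => place at 0.
998 hashes to 12; slot 12 is free => place at 12.
293 hashes to 4; slot 4 is free => place at 4.
324 hashes to 1; slot 1 is free => place at 1.
62 hashes to 11; slot 11 is free => place at 11.
96 hashes to 11; 11,12 taken => place at 13.
58 hashes to 7; slot 7 is free => place at 7.
912 hashes to 11; 11,12,13 taken => place at 14.
470 hashes to 11; 11,12,13,14 taken => place at 15.
Table: [595, 324, 631, -, 293, -, -, 58, 807, -, -, 62, 998, 96, 912, 470, -]

13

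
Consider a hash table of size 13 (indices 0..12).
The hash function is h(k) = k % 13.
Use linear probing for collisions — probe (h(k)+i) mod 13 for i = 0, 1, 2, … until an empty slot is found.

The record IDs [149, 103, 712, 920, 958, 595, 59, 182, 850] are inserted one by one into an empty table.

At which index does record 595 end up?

149 hashes to 6; slot 6 is free → place at 6.
103 hashes to 12; slot 12 is free → place at 12.
712 hashes to 10; slot 10 is free → place at 10.
920 hashes to 10; 10 taken → place at 11.
958 hashes to 9; slot 9 is free → place at 9.
595 hashes to 10; 10,11,12 taken → place at 0.
59 hashes to 7; slot 7 is free → place at 7.
182 hashes to 0; 0 taken → place at 1.
850 hashes to 5; slot 5 is free → place at 5.
Table: [595, 182, —, —, —, 850, 149, 59, —, 958, 712, 920, 103]

0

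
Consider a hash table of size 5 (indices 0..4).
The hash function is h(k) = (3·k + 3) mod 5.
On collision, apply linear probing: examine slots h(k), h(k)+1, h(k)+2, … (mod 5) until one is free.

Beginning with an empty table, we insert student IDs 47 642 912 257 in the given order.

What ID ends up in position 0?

642

47: h=4 → slot 4
642: h=4, probe 4,0 → slot 0
912: h=4, probe 4,0,1 → slot 1
257: h=4, probe 4,0,1,2 → slot 2
Table: [642, 912, 257, _, 47]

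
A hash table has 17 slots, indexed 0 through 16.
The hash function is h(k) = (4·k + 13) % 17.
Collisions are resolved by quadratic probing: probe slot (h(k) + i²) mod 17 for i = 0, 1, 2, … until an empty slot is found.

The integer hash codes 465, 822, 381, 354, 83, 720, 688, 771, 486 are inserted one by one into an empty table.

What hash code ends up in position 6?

Insert 465: h=3, slot 3 empty => index 3.
Insert 822: h=3, slot 3 occupied => index 4.
Insert 381: h=7, slot 7 empty => index 7.
Insert 354: h=1, slot 1 empty => index 1.
Insert 83: h=5, slot 5 empty => index 5.
Insert 720: h=3, slots 3,4,7 occupied => index 12.
Insert 688: h=11, slot 11 empty => index 11.
Insert 771: h=3, slots 3,4,7,12 occupied => index 2.
Insert 486: h=2, slots 2,3 occupied => index 6.
Table: [—, 354, 771, 465, 822, 83, 486, 381, —, —, —, 688, 720, —, —, —, —]

486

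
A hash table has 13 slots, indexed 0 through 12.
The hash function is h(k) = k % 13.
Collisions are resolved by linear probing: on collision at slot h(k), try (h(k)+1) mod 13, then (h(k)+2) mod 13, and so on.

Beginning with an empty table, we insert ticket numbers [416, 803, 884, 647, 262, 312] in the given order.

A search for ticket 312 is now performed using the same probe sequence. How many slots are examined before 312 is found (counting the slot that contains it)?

416 hashes to 0; slot 0 is free → place at 0.
803 hashes to 10; slot 10 is free → place at 10.
884 hashes to 0; 0 taken → place at 1.
647 hashes to 10; 10 taken → place at 11.
262 hashes to 2; slot 2 is free → place at 2.
312 hashes to 0; 0,1,2 taken → place at 3.
Table: [416, 884, 262, 312, —, —, —, —, —, —, 803, 647, —]
Lookup 312: h=0, probe 0,1,2,3 → found at 3.

4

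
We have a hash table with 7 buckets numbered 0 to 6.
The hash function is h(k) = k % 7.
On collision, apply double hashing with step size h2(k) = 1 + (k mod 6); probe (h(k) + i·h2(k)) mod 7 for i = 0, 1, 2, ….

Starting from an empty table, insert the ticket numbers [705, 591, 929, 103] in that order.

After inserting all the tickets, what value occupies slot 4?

Insert 705: h=5, slot 5 empty → index 5.
Insert 591: h=3, slot 3 empty → index 3.
Insert 929: h=5, h2=6, slot 5 occupied → index 4.
Insert 103: h=5, h2=2, slot 5 occupied → index 0.
Table: [103, —, —, 591, 929, 705, —]

929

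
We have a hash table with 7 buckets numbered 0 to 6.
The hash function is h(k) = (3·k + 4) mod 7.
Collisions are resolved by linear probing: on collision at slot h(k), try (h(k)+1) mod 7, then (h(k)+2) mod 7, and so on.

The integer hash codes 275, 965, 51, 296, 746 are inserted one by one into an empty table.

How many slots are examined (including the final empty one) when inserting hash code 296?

275 hashes to 3; slot 3 is free => place at 3.
965 hashes to 1; slot 1 is free => place at 1.
51 hashes to 3; 3 taken => place at 4.
296 hashes to 3; 3,4 taken => place at 5.
746 hashes to 2; slot 2 is free => place at 2.
Table: [., 965, 746, 275, 51, 296, .]

3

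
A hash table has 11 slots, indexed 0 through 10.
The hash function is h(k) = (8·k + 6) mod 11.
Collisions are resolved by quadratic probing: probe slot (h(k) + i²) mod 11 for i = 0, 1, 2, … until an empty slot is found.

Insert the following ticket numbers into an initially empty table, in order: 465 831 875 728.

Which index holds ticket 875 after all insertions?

465: h=8 → slot 8
831: h=10 → slot 10
875: h=10, probe 10,0 → slot 0
728: h=0, probe 0,1 → slot 1
Table: [875, 728, —, —, —, —, —, —, 465, —, 831]

0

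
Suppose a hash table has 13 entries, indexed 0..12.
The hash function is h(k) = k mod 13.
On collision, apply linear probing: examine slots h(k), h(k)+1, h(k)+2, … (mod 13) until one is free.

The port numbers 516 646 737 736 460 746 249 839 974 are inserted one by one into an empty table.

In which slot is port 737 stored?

Insert 516: h=9, slot 9 empty → index 9.
Insert 646: h=9, slot 9 occupied → index 10.
Insert 737: h=9, slots 9,10 occupied → index 11.
Insert 736: h=8, slot 8 empty → index 8.
Insert 460: h=5, slot 5 empty → index 5.
Insert 746: h=5, slot 5 occupied → index 6.
Insert 249: h=2, slot 2 empty → index 2.
Insert 839: h=7, slot 7 empty → index 7.
Insert 974: h=12, slot 12 empty → index 12.
Table: [., ., 249, ., ., 460, 746, 839, 736, 516, 646, 737, 974]

11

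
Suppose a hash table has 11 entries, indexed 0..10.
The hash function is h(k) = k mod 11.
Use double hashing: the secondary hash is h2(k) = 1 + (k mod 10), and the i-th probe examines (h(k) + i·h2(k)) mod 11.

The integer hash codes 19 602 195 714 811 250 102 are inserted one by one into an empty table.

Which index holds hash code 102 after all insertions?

19: h=8 => slot 8
602: h=8, h2=3, probe 8,0 => slot 0
195: h=8, h2=6, probe 8,3 => slot 3
714: h=10 => slot 10
811: h=8, h2=2, probe 8,10,1 => slot 1
250: h=8, h2=1, probe 8,9 => slot 9
102: h=3, h2=3, probe 3,6 => slot 6
Table: [602, 811, _, 195, _, _, 102, _, 19, 250, 714]

6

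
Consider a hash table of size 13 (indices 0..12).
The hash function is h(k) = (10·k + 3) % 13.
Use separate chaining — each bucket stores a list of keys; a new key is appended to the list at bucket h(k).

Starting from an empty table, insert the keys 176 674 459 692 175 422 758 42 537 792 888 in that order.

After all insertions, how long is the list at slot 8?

176 → bucket 8
674 → bucket 9
459 → bucket 4
692 → bucket 7
175 → bucket 11
422 → bucket 11 (collision)
758 → bucket 4 (collision)
42 → bucket 7 (collision)
537 → bucket 4 (collision)
792 → bucket 6
888 → bucket 4 (collision)
Final buckets:
0: —
1: —
2: —
3: —
4: 459 -> 758 -> 537 -> 888
5: —
6: 792
7: 692 -> 42
8: 176
9: 674
10: —
11: 175 -> 422
12: —

1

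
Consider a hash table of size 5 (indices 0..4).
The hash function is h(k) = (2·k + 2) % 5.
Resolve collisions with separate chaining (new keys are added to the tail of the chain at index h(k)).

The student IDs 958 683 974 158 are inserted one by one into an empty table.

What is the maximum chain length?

958 -> bucket 3
683 -> bucket 3 (collision)
974 -> bucket 0
158 -> bucket 3 (collision)
Final buckets:
0: 974
1: .
2: .
3: 958 -> 683 -> 158
4: .

3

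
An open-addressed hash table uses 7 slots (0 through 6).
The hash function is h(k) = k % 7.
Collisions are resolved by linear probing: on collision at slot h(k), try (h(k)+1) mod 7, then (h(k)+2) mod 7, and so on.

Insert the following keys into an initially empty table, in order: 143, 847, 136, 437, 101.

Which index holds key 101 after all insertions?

143: h=3 => slot 3
847: h=0 => slot 0
136: h=3, probe 3,4 => slot 4
437: h=3, probe 3,4,5 => slot 5
101: h=3, probe 3,4,5,6 => slot 6
Table: [847, ∅, ∅, 143, 136, 437, 101]

6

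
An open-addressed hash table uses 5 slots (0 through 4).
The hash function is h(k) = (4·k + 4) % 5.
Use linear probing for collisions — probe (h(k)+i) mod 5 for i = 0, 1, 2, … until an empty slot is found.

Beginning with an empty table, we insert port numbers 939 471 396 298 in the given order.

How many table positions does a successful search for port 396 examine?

2

939: h=0 -> slot 0
471: h=3 -> slot 3
396: h=3, probe 3,4 -> slot 4
298: h=1 -> slot 1
Table: [939, 298, ., 471, 396]
Lookup 396: h=3, probe 3,4 → found at 4.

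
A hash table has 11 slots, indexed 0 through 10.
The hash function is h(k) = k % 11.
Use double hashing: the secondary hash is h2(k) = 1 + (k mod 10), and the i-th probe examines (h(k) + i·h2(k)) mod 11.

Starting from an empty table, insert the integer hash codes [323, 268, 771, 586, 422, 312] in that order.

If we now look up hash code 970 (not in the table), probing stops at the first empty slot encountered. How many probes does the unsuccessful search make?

Insert 323: h=4, slot 4 empty -> index 4.
Insert 268: h=4, h2=9, slot 4 occupied -> index 2.
Insert 771: h=1, slot 1 empty -> index 1.
Insert 586: h=3, slot 3 empty -> index 3.
Insert 422: h=4, h2=3, slot 4 occupied -> index 7.
Insert 312: h=4, h2=3, slots 4,7 occupied -> index 10.
Table: [∅, 771, 268, 586, 323, ∅, ∅, 422, ∅, ∅, 312]
Lookup 970: h=2, h2=1, probe 2,3,4,5 → slot 5 empty, not found.

4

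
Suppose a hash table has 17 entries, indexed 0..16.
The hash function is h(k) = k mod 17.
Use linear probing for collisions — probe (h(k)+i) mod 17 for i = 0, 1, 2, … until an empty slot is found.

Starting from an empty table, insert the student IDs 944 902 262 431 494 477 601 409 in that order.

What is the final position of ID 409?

4

Insert 944: h=9, slot 9 empty -> index 9.
Insert 902: h=1, slot 1 empty -> index 1.
Insert 262: h=7, slot 7 empty -> index 7.
Insert 431: h=6, slot 6 empty -> index 6.
Insert 494: h=1, slot 1 occupied -> index 2.
Insert 477: h=1, slots 1,2 occupied -> index 3.
Insert 601: h=6, slots 6,7 occupied -> index 8.
Insert 409: h=1, slots 1,2,3 occupied -> index 4.
Table: [., 902, 494, 477, 409, ., 431, 262, 601, 944, ., ., ., ., ., ., .]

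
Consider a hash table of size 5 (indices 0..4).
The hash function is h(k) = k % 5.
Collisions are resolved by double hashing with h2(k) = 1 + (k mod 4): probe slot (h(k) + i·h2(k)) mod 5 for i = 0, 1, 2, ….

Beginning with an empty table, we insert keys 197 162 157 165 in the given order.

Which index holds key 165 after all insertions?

1

Insert 197: h=2, slot 2 empty -> index 2.
Insert 162: h=2, h2=3, slot 2 occupied -> index 0.
Insert 157: h=2, h2=2, slot 2 occupied -> index 4.
Insert 165: h=0, h2=2, slots 0,2,4 occupied -> index 1.
Table: [162, 165, 197, _, 157]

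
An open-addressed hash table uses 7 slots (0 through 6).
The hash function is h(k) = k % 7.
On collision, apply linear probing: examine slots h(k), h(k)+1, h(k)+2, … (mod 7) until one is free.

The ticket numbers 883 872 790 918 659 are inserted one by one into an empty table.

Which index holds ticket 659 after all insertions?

883: h=1 => slot 1
872: h=4 => slot 4
790: h=6 => slot 6
918: h=1, probe 1,2 => slot 2
659: h=1, probe 1,2,3 => slot 3
Table: [., 883, 918, 659, 872, ., 790]

3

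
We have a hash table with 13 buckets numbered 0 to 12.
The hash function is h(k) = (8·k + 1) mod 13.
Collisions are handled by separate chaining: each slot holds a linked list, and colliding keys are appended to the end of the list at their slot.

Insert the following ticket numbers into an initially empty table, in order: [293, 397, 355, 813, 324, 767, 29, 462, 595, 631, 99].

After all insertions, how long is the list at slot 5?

Insert 293: h=5, bucket 5 empty -> new chain.
Insert 397: h=5, bucket 5 nonempty -> append to chain.
Insert 355: h=7, bucket 7 empty -> new chain.
Insert 813: h=5, bucket 5 nonempty -> append to chain.
Insert 324: h=6, bucket 6 empty -> new chain.
Insert 767: h=1, bucket 1 empty -> new chain.
Insert 29: h=12, bucket 12 empty -> new chain.
Insert 462: h=5, bucket 5 nonempty -> append to chain.
Insert 595: h=3, bucket 3 empty -> new chain.
Insert 631: h=5, bucket 5 nonempty -> append to chain.
Insert 99: h=0, bucket 0 empty -> new chain.
Final buckets:
0: 99
1: 767
2: .
3: 595
4: .
5: 293 -> 397 -> 813 -> 462 -> 631
6: 324
7: 355
8: .
9: .
10: .
11: .
12: 29

5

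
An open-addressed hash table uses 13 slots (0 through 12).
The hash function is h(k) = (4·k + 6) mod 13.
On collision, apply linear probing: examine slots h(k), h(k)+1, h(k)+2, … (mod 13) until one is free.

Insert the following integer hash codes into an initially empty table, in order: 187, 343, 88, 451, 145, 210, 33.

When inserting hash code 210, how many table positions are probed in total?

187 hashes to 0; slot 0 is free → place at 0.
343 hashes to 0; 0 taken → place at 1.
88 hashes to 7; slot 7 is free → place at 7.
451 hashes to 3; slot 3 is free → place at 3.
145 hashes to 1; 1 taken → place at 2.
210 hashes to 1; 1,2,3 taken → place at 4.
33 hashes to 8; slot 8 is free → place at 8.
Table: [187, 343, 145, 451, 210, —, —, 88, 33, —, —, —, —]

4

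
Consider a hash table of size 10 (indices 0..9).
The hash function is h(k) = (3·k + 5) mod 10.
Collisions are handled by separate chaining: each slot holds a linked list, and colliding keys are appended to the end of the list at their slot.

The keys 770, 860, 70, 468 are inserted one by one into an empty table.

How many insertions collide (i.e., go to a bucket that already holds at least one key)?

770 -> bucket 5
860 -> bucket 5 (collision)
70 -> bucket 5 (collision)
468 -> bucket 9
Final buckets:
0: _
1: _
2: _
3: _
4: _
5: 770 -> 860 -> 70
6: _
7: _
8: _
9: 468

2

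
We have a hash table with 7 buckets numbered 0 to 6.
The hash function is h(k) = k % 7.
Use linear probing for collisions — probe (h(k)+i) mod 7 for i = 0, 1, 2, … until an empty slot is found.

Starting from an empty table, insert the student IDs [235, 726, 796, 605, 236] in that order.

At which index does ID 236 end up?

Insert 235: h=4, slot 4 empty -> index 4.
Insert 726: h=5, slot 5 empty -> index 5.
Insert 796: h=5, slot 5 occupied -> index 6.
Insert 605: h=3, slot 3 empty -> index 3.
Insert 236: h=5, slots 5,6 occupied -> index 0.
Table: [236, ., ., 605, 235, 726, 796]

0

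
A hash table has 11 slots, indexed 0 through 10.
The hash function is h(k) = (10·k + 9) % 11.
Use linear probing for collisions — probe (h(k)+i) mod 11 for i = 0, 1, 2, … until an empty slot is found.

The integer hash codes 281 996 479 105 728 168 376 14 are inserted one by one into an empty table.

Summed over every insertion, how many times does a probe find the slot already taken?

14

281 hashes to 3; slot 3 is free -> place at 3.
996 hashes to 3; 3 taken -> place at 4.
479 hashes to 3; 3,4 taken -> place at 5.
105 hashes to 3; 3,4,5 taken -> place at 6.
728 hashes to 7; slot 7 is free -> place at 7.
168 hashes to 6; 6,7 taken -> place at 8.
376 hashes to 7; 7,8 taken -> place at 9.
14 hashes to 6; 6,7,8,9 taken -> place at 10.
Table: [∅, ∅, ∅, 281, 996, 479, 105, 728, 168, 376, 14]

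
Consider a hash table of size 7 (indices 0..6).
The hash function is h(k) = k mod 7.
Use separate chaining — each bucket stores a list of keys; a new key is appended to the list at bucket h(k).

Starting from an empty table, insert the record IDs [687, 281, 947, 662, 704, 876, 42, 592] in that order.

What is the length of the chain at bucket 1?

3

687 -> bucket 1
281 -> bucket 1 (collision)
947 -> bucket 2
662 -> bucket 4
704 -> bucket 4 (collision)
876 -> bucket 1 (collision)
42 -> bucket 0
592 -> bucket 4 (collision)
Final buckets:
0: 42
1: 687 -> 281 -> 876
2: 947
3: ∅
4: 662 -> 704 -> 592
5: ∅
6: ∅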